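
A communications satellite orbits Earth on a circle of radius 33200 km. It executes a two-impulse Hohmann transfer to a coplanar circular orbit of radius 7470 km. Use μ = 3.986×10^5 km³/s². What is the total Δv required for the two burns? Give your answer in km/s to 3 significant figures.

Δv = 3.39 km/s

Semi-major axis of the transfer orbit: a_t = (33200 + 7470)/2 = 20335 km.
Circular speed at r₁: v₁ = √(μ/r₁) = √(3.986×10^5/33200) = 3.465 km/s.
On the transfer ellipse at r₁, vis-viva gives v_a = √[μ(2/r₁ − 1/a_t)] = 2.100 km/s.
First burn Δv₁ = |v_a − v₁| = 1.365 km/s.
At r₂, v₂ = √(μ/r₂) = 7.305 km/s.
Transfer-orbit speed at r₂: v_p = √[μ(2/r₂ − 1/a_t)] = 9.334 km/s.
Second burn Δv₂ = |v₂ − v_p| = 2.029 km/s.
Total Δv = Δv₁ + Δv₂ = 3.394 km/s.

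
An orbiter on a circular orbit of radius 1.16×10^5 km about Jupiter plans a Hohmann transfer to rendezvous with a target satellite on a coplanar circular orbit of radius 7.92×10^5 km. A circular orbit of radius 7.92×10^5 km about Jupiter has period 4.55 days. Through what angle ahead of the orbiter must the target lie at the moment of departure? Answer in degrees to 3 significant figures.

φ = 102°

From Kepler's third law T² = 4π²r³/μ at r = 7.92×10^5 km, T = 4.55 days = 4.55 × 86400 s = 3.9312×10^5 s: μ = 4π²r³/T² = 1.26907×10^8 km³/s².
The Hohmann ellipse has a_t = (r₁ + r₂)/2 = 4.540×10^5 km.
Transfer time t = π√(a_t³/μ) = 85308 s.
The target's mean motion on its circular orbit is ω₂ = √(μ/r₂³) = 1.5983×10^-5 rad/s.
Angle swept by the target during transfer: ω₂·t = 1.3635 rad = 78.12°.
The orbiter traverses 180° on the transfer ellipse, so the target must lead by 180° − 78.12° = 102°.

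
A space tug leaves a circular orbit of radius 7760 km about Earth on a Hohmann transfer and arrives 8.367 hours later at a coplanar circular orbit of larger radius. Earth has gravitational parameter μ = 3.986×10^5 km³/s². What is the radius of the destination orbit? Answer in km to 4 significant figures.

r₂ = 58670 km

Transfer time t = 8.367 hours = 30121.2 s, and t = π√(a_t³/μ).
So a_t = (μ t²/π²)^(1/3) = (3.986×10^5 × (30121.2)² / π²)^(1/3) = 33214 km.
Since a_t = (r₁ + r₂)/2, r₂ = 2a_t − r₁ = 2×33214 − 7760 = 58668 km.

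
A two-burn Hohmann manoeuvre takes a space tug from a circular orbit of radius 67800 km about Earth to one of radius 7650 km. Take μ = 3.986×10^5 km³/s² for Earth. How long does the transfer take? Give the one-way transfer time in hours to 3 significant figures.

Transfer-ellipse semi-major axis a_t = (r₁ + r₂)/2 = (67800 + 7650)/2 = 37725 km.
Transfer time t = π√(a_t³/μ) = π√((37725)³ / 3.986×10^5) = 36460 s.
Converting: 36460 s ÷ 3600 s/hour = 10.1 hours.

t = 10.1 hours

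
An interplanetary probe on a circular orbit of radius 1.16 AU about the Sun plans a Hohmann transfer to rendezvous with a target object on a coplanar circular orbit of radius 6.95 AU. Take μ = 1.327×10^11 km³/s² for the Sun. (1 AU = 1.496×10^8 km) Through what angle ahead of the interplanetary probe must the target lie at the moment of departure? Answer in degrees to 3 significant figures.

φ = 99.8°

In km: r₁ = 1.16 × 1.496×10^8 = 1.73536×10^8 km; r₂ = 6.95 × 1.496×10^8 = 1.03972×10^9 km.
The Hohmann ellipse has a_t = (r₁ + r₂)/2 = 6.06628×10^8 km.
The half-period of the transfer ellipse is t = π√(a_t³/μ) = 1.2885×10^8 s.
The target's mean motion on its circular orbit is ω₂ = √(μ/r₂³) = 1.0866×10^-8 rad/s.
Angle swept by the target during transfer: ω₂·t = 1.4001 rad = 80.22°.
The interplanetary probe traverses 180° on the transfer ellipse, so the target must lead by 180° − 80.22° = 99.8°.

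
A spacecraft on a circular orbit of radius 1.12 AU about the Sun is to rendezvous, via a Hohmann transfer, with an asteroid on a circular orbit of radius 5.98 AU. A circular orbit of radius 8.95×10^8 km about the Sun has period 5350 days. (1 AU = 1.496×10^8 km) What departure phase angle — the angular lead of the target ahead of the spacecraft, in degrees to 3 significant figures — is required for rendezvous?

From Kepler's third law T² = 4π²r³/μ at r = 8.95×10^8 km, T = 5350 days = 5350 × 86400 s = 4.6224×10^8 s: μ = 4π²r³/T² = 1.32463×10^11 km³/s².
In km: r₁ = 1.12 × 1.496×10^8 = 1.67552×10^8 km; r₂ = 5.98 × 1.496×10^8 = 8.94608×10^8 km.
The Hohmann ellipse has a_t = (r₁ + r₂)/2 = 5.3108×10^8 km.
Transfer time t = π√(a_t³/μ) = 1.0564×10^8 s.
Target angular speed ω₂ = √(μ/r₂³) = 1.3602×10^-8 rad/s.
Angle swept by the target during transfer: ω₂·t = 1.437 rad = 82.33°.
Arrival is 180° from departure on the ellipse, so φ = 180° − 82.33° = 97.7°.

φ = 97.7°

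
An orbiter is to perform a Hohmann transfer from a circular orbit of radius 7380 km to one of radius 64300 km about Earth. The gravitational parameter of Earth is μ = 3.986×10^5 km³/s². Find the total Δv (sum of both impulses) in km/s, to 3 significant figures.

Δv = 3.85 km/s

Transfer-ellipse semi-major axis a_t = (r₁ + r₂)/2 = (7380 + 64300)/2 = 35840 km.
Circular speed at r₁: v₁ = √(μ/r₁) = √(3.986×10^5/7380) = 7.349 km/s.
Transfer-orbit speed at r₁ (vis-viva): v_p = √[μ(2/r₁ − 1/a_t)] = 9.844 km/s.
First burn Δv₁ = |v_p − v₁| = 2.495 km/s.
At r₂, v₂ = √(μ/r₂) = 2.490 km/s.
Transfer-orbit speed at r₂: v_a = √[μ(2/r₂ − 1/a_t)] = 1.130 km/s.
Second burn Δv₂ = |v₂ − v_a| = 1.360 km/s.
Δv = Δv₁ + Δv₂ = 2.495 + 1.360 = 3.855 km/s.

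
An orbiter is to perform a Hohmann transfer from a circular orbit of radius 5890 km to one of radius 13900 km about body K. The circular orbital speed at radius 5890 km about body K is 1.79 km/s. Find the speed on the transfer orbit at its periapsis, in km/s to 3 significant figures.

v = 2.12 km/s

From the circular-orbit relation v² = μ/r at r = 5890 km: μ = v²r = (1.79)² × 5890 = 18872.1 km³/s².
Transfer-ellipse semi-major axis a_t = (r₁ + r₂)/2 = (5890 + 13900)/2 = 9895 km.
The periapsis of the transfer ellipse is at r = 5890 km.
From the vis-viva equation, v = √[μ(2/r − 1/a_t)] = 2.122 km/s.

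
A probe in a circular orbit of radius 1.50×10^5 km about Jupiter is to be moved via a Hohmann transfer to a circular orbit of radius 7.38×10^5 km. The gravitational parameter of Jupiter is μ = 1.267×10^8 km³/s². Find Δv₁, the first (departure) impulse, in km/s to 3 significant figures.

Semi-major axis of the transfer orbit: a_t = (1.500×10^5 + 7.380×10^5)/2 = 4.440×10^5 km.
Circular speed at r = 1.500×10^5 km: v_c = √(μ/r) = 29.06315 km/s.
Transfer-orbit speed at the same r (vis-viva, a = a_t): v_t = √[μ(2/r − 1/a_t)] = 37.46963 km/s.
Δv₁ = |v_t − v_c| = |37.46963 − 29.06315| = 8.406 km/s.

Δv₁ = 8.41 km/s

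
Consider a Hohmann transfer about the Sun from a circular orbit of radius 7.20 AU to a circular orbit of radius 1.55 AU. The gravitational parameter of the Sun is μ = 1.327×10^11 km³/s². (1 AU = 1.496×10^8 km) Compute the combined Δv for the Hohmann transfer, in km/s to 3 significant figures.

Δv = 11.3 km/s

In km: r₁ = 7.20 × 1.496×10^8 = 1.07712×10^9 km; r₂ = 1.55 × 1.496×10^8 = 2.3188×10^8 km.
Semi-major axis of the transfer orbit: a_t = (1.07712×10^9 + 2.3188×10^8)/2 = 6.545×10^8 km.
At r₁ the circular-orbit speed is v₁ = √(μ/r₁) = 11.10 km/s.
Transfer-orbit speed at r₁ (vis-viva equation): v_a = √[μ(2/r₁ − 1/a_t)] = 6.607 km/s.
First burn Δv₁ = |v_a − v₁| = 4.493 km/s.
At r₂, v₂ = √(μ/r₂) = 23.922 km/s.
Transfer-orbit speed at r₂: v_p = √[μ(2/r₂ − 1/a_t)] = 30.689 km/s.
Second burn Δv₂ = |v₂ − v_p| = 6.767 km/s.
Δv = Δv₁ + Δv₂ = 4.493 + 6.767 = 11.26 km/s.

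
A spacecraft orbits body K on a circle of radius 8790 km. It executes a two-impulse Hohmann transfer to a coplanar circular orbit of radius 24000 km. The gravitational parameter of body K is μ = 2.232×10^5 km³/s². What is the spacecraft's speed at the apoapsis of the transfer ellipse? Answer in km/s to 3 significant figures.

v = 2.23 km/s

The Hohmann ellipse has a_t = (r₁ + r₂)/2 = 16395 km.
The apoapsis of the transfer ellipse is at r = 24000 km.
From the vis-viva equation, v = √[μ(2/r − 1/a_t)] = 2.233 km/s.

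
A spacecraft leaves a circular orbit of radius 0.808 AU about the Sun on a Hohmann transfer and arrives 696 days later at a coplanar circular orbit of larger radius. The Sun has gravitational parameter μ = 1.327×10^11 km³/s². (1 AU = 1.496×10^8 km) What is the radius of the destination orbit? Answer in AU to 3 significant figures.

In km: r₁ = 0.808 × 1.496×10^8 = 1.208768×10^8 km.
Transfer time t = 696 days = 6.01344×10^7 s, and t = π√(a_t³/μ).
So a_t = (μ t²/π²)^(1/3) = (1.327×10^11 × (6.01344×10^7)² / π²)^(1/3) = 3.6498×10^8 km.
Since a_t = (r₁ + r₂)/2, r₂ = 2a_t − r₁ = 2×3.6498×10^8 − 1.208768×10^8 = 6.090832×10^8 km.
In AU: r₂ = 6.090832×10^8 / 1.496×10^8 = 4.07 AU.

r₂ = 4.07 AU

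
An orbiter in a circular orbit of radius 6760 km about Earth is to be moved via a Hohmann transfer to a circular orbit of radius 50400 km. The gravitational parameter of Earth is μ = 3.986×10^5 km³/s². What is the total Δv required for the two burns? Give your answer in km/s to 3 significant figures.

Δv = 3.96 km/s

Semi-major axis of the transfer orbit: a_t = (6760 + 50400)/2 = 28580 km.
At r₁ the circular-orbit speed is v₁ = √(μ/r₁) = 7.6788 km/s.
On the transfer ellipse at r₁, vis-viva gives v_p = √[μ(2/r₁ − 1/a_t)] = 10.197 km/s.
First burn Δv₁ = |v_p − v₁| = 2.518 km/s.
Circular speed at r₂: v₂ = √(μ/r₂) = 2.81225 km/s.
Transfer-orbit speed at r₂: v_a = √[μ(2/r₂ − 1/a_t)] = 1.36772 km/s.
Second burn Δv₂ = |v₂ − v_a| = 1.445 km/s.
Total Δv = Δv₁ + Δv₂ = 3.963 km/s.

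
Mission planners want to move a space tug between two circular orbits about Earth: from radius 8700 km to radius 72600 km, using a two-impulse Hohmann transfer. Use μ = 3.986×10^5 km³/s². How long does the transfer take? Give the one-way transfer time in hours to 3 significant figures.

Transfer-ellipse semi-major axis a_t = (r₁ + r₂)/2 = (8700 + 72600)/2 = 40650 km.
Transfer time t = π√(a_t³/μ) = π√((40650)³ / 3.986×10^5) = 40780 s.
Converting: 40780 s ÷ 3600 s/hour = 11.3 hours.

t = 11.3 hours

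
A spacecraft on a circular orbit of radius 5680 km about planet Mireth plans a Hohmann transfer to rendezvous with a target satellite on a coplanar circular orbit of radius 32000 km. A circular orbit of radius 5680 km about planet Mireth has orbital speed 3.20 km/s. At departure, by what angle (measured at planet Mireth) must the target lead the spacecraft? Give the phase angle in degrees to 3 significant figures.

From the circular-orbit relation v² = μ/r at r = 5680 km: μ = v²r = (3.20)² × 5680 = 58163.2 km³/s².
The Hohmann ellipse has a_t = (r₁ + r₂)/2 = 18840 km.
Transfer time t = π√(a_t³/μ) = 33686 s.
Target angular speed ω₂ = √(μ/r₂³) = 4.2131×10^-5 rad/s.
Angle swept by the target during transfer: ω₂·t = 1.4192 rad = 81.31°.
Arrival is 180° from departure on the ellipse, so φ = 180° − 81.31° = 98.7°.

φ = 98.7°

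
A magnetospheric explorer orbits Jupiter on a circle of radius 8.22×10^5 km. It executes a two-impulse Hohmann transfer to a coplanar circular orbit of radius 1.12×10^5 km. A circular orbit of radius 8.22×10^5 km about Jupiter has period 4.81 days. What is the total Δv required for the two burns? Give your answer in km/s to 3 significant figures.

Δv = 17.3 km/s

From Kepler's third law T² = 4π²r³/μ at r = 8.22×10^5 km, T = 4.81 days = 4.81 × 86400 s = 4.15584×10^5 s: μ = 4π²r³/T² = 1.26957×10^8 km³/s².
Semi-major axis of the transfer orbit: a_t = (8.220×10^5 + 1.120×10^5)/2 = 4.670×10^5 km.
At r₁ the circular-orbit speed is v₁ = √(μ/r₁) = 12.428 km/s.
Transfer-orbit speed at r₁ (vis-viva equation): v_a = √[μ(2/r₁ − 1/a_t)] = 6.0862 km/s.
First burn Δv₁ = |v_a − v₁| = 6.342 km/s.
Circular speed at r₂: v₂ = √(μ/r₂) = 33.67 km/s.
Transfer-orbit speed at r₂: v_p = √[μ(2/r₂ − 1/a_t)] = 44.67 km/s.
Second burn Δv₂ = |v₂ − v_p| = 11.00 km/s.
Total Δv = Δv₁ + Δv₂ = 17.34 km/s.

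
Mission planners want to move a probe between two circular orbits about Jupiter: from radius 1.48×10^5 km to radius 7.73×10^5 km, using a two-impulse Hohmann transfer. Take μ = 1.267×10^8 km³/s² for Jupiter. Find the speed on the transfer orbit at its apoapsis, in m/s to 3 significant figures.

Semi-major axis of the transfer orbit: a_t = (1.480×10^5 + 7.730×10^5)/2 = 4.605×10^5 km.
The apoapsis of the transfer ellipse is at r = 7.730×10^5 km.
Applying v² = μ(2/r − 1/a_t): v = 7.258 km/s.

v = 7260 m/s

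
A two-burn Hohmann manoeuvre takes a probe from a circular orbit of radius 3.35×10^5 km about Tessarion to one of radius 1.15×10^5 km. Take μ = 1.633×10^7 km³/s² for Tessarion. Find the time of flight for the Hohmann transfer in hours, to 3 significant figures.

t = 23.0 hours

Semi-major axis of the transfer orbit: a_t = (3.350×10^5 + 1.150×10^5)/2 = 2.250×10^5 km.
Transfer time t = π√(a_t³/μ) = π√((2.250×10^5)³ / 1.633×10^7) = 82970 s.
Converting: 82970 s ÷ 3600 s/hour = 23.0 hours.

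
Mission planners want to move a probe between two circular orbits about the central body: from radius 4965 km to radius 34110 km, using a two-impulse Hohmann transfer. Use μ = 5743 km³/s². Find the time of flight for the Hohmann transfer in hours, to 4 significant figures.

t = 31.45 hours

Transfer-ellipse semi-major axis a_t = (r₁ + r₂)/2 = (4965 + 34110)/2 = 19537.5 km.
By Kepler's third law the transfer-orbit period is T = 2π√(a_t³/μ), so t = T/2 = 1.1321×10^5 s.
Converting: 1.1321×10^5 s ÷ 3600 s/hour = 31.45 hours.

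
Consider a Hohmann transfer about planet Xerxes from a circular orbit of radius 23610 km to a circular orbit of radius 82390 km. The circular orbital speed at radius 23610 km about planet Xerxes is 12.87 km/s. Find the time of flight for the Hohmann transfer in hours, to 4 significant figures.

From the circular-orbit relation v² = μ/r at r = 23610 km: μ = v²r = (12.87)² × 23610 = 3.91069×10^6 km³/s².
Semi-major axis of the transfer orbit: a_t = (23610 + 82390)/2 = 53000 km.
Half the transfer-orbit period gives t = π√(a_t³/μ) = 19384 s.
Converting: 19384 s ÷ 3600 s/hour = 5.384 hours.

t = 5.384 hours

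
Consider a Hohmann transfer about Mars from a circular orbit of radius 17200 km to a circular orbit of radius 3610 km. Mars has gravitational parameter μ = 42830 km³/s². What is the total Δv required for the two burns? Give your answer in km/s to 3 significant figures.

Δv = 1.63 km/s

The Hohmann ellipse has a_t = (r₁ + r₂)/2 = 10405 km.
At r₁ the circular-orbit speed is v₁ = √(μ/r₁) = 1.578 km/s.
Transfer-orbit speed at r₁ (vis-viva): v_a = √[μ(2/r₁ − 1/a_t)] = 0.9295 km/s.
First burn Δv₁ = |v_a − v₁| = 0.6485 km/s.
At r₂, v₂ = √(μ/r₂) = 3.4445 km/s.
Transfer-orbit speed at r₂: v_p = √[μ(2/r₂ − 1/a_t)] = 4.4286 km/s.
Second burn Δv₂ = |v₂ − v_p| = 0.9841 km/s.
Total Δv = Δv₁ + Δv₂ = 1.633 km/s.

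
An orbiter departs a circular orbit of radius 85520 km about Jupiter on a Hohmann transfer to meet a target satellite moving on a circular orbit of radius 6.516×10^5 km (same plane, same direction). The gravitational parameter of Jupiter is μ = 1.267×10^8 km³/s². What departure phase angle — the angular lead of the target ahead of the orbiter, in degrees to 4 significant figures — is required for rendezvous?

φ = 103.4°

Semi-major axis of the transfer orbit: a_t = (85520 + 6.516×10^5)/2 = 3.6856×10^5 km.
Transfer time t = π√(a_t³/μ) = 62450 s.
Target angular speed ω₂ = √(μ/r₂³) = 2.140×10^-5 rad/s.
Angle swept by the target during transfer: ω₂·t = 1.3364 rad = 76.57°.
The orbiter traverses 180° on the transfer ellipse, so the target must lead by 180° − 76.57° = 103.4°.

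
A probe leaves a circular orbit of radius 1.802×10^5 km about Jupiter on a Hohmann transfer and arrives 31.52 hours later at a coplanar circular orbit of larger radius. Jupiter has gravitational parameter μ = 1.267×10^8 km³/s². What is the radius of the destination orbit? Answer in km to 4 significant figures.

Transfer time t = 31.52 hours = 1.13472×10^5 s, and t = π√(a_t³/μ).
So a_t = (μ t²/π²)^(1/3) = (1.267×10^8 × (1.13472×10^5)² / π²)^(1/3) = 5.4881×10^5 km.
Since a_t = (r₁ + r₂)/2, r₂ = 2a_t − r₁ = 2×5.4881×10^5 − 1.802×10^5 = 9.1742×10^5 km.

r₂ = 9.174×10^5 km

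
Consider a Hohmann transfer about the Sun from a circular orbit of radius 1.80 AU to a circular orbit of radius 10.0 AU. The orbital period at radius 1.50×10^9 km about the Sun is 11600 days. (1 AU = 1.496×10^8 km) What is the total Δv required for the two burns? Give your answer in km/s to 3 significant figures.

From Kepler's third law T² = 4π²r³/μ at r = 1.50×10^9 km, T = 11600 days = 11600 × 86400 s = 1.00224×10^9 s: μ = 4π²r³/T² = 1.32645×10^11 km³/s².
In km: r₁ = 1.80 × 1.496×10^8 = 2.6928×10^8 km; r₂ = 10.0 × 1.496×10^8 = 1.496×10^9 km.
Semi-major axis of the transfer orbit: a_t = (2.6928×10^8 + 1.496×10^9)/2 = 8.8264×10^8 km.
At r₁ the circular-orbit speed is v₁ = √(μ/r₁) = 22.1944 km/s.
Transfer-orbit speed at r₁ (v² = μ(2/r − 1/a)): v_p = √[μ(2/r₁ − 1/a_t)] = 28.8946 km/s.
First burn Δv₁ = |v_p − v₁| = 6.7002 km/s.
Circular speed at r₂: v₂ = √(μ/r₂) = 9.416277 km/s.
Transfer-orbit speed at r₂: v_a = √[μ(2/r₂ − 1/a_t)] = 5.201031 km/s.
Second burn Δv₂ = |v₂ − v_a| = 4.2152 km/s.
Total Δv = Δv₁ + Δv₂ = 10.92 km/s.

Δv = 10.9 km/s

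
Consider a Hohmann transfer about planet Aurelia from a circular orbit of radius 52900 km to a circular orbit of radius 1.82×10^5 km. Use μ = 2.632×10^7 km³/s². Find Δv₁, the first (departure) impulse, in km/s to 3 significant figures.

The Hohmann ellipse has a_t = (r₁ + r₂)/2 = 1.1745×10^5 km.
On the circular orbit at r = 52900 km, v_c = √(μ/r) = 22.306 km/s.
Transfer-orbit speed at the same r (vis-viva, a = a_t): v_t = √[μ(2/r − 1/a_t)] = 27.767 km/s.
Δv₁ = |v_t − v_c| = |27.767 − 22.306| = 5.461 km/s.

Δv₁ = 5.46 km/s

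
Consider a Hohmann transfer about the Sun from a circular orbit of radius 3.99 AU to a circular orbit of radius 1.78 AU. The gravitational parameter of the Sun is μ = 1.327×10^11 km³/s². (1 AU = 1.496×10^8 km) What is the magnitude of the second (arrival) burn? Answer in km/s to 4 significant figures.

Δv₂ = 3.929 km/s

In km: r₁ = 3.99 × 1.496×10^8 = 5.96904×10^8 km; r₂ = 1.78 × 1.496×10^8 = 2.66288×10^8 km.
The Hohmann ellipse has a_t = (r₁ + r₂)/2 = 4.31596×10^8 km.
On the circular orbit at r = 2.66288×10^8 km, v_c = √(μ/r) = 22.3234 km/s.
Vis-viva on the transfer ellipse at r = 2.66288×10^8 km gives v_t = √[μ(2/r − 1/a_t)] = 26.2527 km/s.
Δv₂ = |v_t − v_c| = |26.2527 − 22.3234| = 3.929 km/s.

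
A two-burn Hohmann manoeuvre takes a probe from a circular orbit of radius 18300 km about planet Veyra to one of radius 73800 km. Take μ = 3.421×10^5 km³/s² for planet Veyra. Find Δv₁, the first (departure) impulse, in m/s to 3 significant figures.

The Hohmann ellipse has a_t = (r₁ + r₂)/2 = 46050 km.
Circular speed at r = 18300 km: v_c = √(μ/r) = 4.3237 km/s.
Transfer-orbit speed at the same r (vis-viva, a = a_t): v_t = √[μ(2/r − 1/a_t)] = 5.4735 km/s.
Δv₁ = |v_t − v_c| = |5.4735 − 4.3237| = 1.150 km/s.

Δv₁ = 1150 m/s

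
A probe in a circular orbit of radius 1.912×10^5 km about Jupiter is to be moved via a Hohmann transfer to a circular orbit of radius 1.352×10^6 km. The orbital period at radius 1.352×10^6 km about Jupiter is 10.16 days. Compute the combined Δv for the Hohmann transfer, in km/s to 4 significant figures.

From Kepler's third law T² = 4π²r³/μ at r = 1.352×10^6 km, T = 10.16 days = 10.16 × 86400 s = 8.77824×10^5 s: μ = 4π²r³/T² = 1.26612×10^8 km³/s².
The Hohmann ellipse has a_t = (r₁ + r₂)/2 = 7.716×10^5 km.
At r₁ the circular-orbit speed is v₁ = √(μ/r₁) = 25.73 km/s.
On the transfer ellipse at r₁, vis-viva gives v_p = √[μ(2/r₁ − 1/a_t)] = 34.06 km/s.
First burn Δv₁ = |v_p − v₁| = 8.330 km/s.
At r₂, v₂ = √(μ/r₂) = 9.677 km/s.
Transfer-orbit speed at r₂: v_a = √[μ(2/r₂ − 1/a_t)] = 4.817 km/s.
Second burn Δv₂ = |v₂ − v_a| = 4.860 km/s.
Δv = Δv₁ + Δv₂ = 8.330 + 4.860 = 13.19 km/s.

Δv = 13.19 km/s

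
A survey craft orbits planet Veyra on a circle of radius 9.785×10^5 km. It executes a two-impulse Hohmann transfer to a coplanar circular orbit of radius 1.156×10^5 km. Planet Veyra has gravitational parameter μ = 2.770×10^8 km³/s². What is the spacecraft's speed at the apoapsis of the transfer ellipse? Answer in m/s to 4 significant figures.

Transfer-ellipse semi-major axis a_t = (r₁ + r₂)/2 = (9.785×10^5 + 1.156×10^5)/2 = 5.4705×10^5 km.
At apoapsis, r = 9.785×10^5 km.
Applying v² = μ(2/r − 1/a_t): v = 7.734 km/s.

v = 7734 m/s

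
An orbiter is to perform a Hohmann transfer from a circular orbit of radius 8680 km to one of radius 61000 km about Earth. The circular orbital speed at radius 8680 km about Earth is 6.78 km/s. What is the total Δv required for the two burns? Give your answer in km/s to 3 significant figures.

From the circular-orbit relation v² = μ/r at r = 8680 km: μ = v²r = (6.78)² × 8680 = 3.99006×10^5 km³/s².
Semi-major axis of the transfer orbit: a_t = (8680 + 61000)/2 = 34840 km.
Circular speed at r₁: v₁ = √(μ/r₁) = √(3.99006×10^5/8680) = 6.780 km/s.
On the transfer ellipse at r₁, v² = μ(2/r − 1/a) gives v_p = √[μ(2/r₁ − 1/a_t)] = 8.971 km/s.
First burn Δv₁ = |v_p − v₁| = 2.191 km/s.
Circular speed at r₂: v₂ = √(μ/r₂) = 2.558 km/s.
Transfer-orbit speed at r₂: v_a = √[μ(2/r₂ − 1/a_t)] = 1.277 km/s.
Second burn Δv₂ = |v₂ − v_a| = 1.281 km/s.
Total Δv = Δv₁ + Δv₂ = 3.472 km/s.

Δv = 3.47 km/s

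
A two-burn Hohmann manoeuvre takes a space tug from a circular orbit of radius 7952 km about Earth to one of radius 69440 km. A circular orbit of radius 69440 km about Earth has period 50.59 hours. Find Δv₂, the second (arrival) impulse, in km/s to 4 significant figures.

From Kepler's third law T² = 4π²r³/μ at r = 69440 km, T = 50.59 hours = 50.59 × 3600 s = 1.82124×10^5 s: μ = 4π²r³/T² = 3.98524×10^5 km³/s².
Semi-major axis of the transfer orbit: a_t = (7952 + 69440)/2 = 38696 km.
Circular speed at r = 69440 km: v_c = √(μ/r) = 2.396 km/s.
Vis-viva on the transfer ellipse at r = 69440 km gives v_t = √[μ(2/r − 1/a_t)] = 1.086 km/s.
Δv₂ = |v_t − v_c| = |1.086 − 2.396| = 1.310 km/s.

Δv₂ = 1.310 km/s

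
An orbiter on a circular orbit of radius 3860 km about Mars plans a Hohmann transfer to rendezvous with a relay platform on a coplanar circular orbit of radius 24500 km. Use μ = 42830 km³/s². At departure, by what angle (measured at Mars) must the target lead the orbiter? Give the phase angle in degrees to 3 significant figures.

φ = 101°

Semi-major axis of the transfer orbit: a_t = (3860 + 24500)/2 = 14180 km.
The half-period of the transfer ellipse is t = π√(a_t³/μ) = 25630 s.
Target angular speed ω₂ = √(μ/r₂³) = 5.397×10^-5 rad/s.
Angle swept by the target during transfer: ω₂·t = 1.3833 rad = 79.26°.
Arrival is 180° from departure on the ellipse, so φ = 180° − 79.26° = 101°.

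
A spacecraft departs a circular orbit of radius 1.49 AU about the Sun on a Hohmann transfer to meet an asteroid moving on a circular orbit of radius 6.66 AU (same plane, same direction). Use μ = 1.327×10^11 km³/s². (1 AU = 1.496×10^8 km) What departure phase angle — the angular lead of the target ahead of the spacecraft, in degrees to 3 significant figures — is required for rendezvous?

φ = 93.9°

In km: r₁ = 1.49 × 1.496×10^8 = 2.22904×10^8 km; r₂ = 6.66 × 1.496×10^8 = 9.96336×10^8 km.
The Hohmann ellipse has a_t = (r₁ + r₂)/2 = 6.0962×10^8 km.
Transfer time t = π√(a_t³/μ) = 1.2981×10^8 s.
The target's mean motion on its circular orbit is ω₂ = √(μ/r₂³) = 1.1583×10^-8 rad/s.
Angle swept by the target during transfer: ω₂·t = 1.50359 rad = 86.149°.
Arrival is 180° from departure on the ellipse, so φ = 180° − 86.149° = 93.9°.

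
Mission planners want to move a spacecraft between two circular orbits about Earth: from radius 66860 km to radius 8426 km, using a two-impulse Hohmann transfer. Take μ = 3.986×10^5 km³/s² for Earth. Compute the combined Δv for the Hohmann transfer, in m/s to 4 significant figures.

Semi-major axis of the transfer orbit: a_t = (66860 + 8426)/2 = 37643 km.
Circular speed at r₁: v₁ = √(μ/r₁) = √(3.986×10^5/66860) = 2.4417 km/s.
Transfer-orbit speed at r₁ (vis-viva equation): v_a = √[μ(2/r₁ − 1/a_t)] = 1.1552 km/s.
First burn Δv₁ = |v_a − v₁| = 1.2865 km/s.
At r₂, v₂ = √(μ/r₂) = 6.8779 km/s.
Transfer-orbit speed at r₂: v_p = √[μ(2/r₂ − 1/a_t)] = 9.1664 km/s.
Second burn Δv₂ = |v₂ − v_p| = 2.2885 km/s.
Total Δv = Δv₁ + Δv₂ = 3.575 km/s.

Δv = 3575 m/s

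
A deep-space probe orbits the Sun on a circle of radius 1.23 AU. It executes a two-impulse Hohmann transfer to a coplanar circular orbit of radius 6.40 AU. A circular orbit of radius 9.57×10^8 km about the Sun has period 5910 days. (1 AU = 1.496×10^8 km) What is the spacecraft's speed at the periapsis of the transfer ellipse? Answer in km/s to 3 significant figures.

From Kepler's third law T² = 4π²r³/μ at r = 9.57×10^8 km, T = 5910 days = 5910 × 86400 s = 5.10624×10^8 s: μ = 4π²r³/T² = 1.32707×10^11 km³/s².
In km: r₁ = 1.23 × 1.496×10^8 = 1.84008×10^8 km; r₂ = 6.40 × 1.496×10^8 = 9.5744×10^8 km.
The Hohmann ellipse has a_t = (r₁ + r₂)/2 = 5.70724×10^8 km.
At periapsis, r = 1.84008×10^8 km.
Applying v² = μ(2/r − 1/a_t): v = 34.78 km/s.

v = 34.8 km/s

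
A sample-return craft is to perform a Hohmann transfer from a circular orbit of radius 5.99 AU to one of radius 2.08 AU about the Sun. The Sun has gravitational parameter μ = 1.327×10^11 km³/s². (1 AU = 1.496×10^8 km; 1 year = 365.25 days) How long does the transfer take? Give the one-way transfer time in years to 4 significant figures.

In km: r₁ = 5.99 × 1.496×10^8 = 8.96104×10^8 km; r₂ = 2.08 × 1.496×10^8 = 3.11168×10^8 km.
The Hohmann ellipse has a_t = (r₁ + r₂)/2 = 6.03636×10^8 km.
Half the transfer-orbit period gives t = π√(a_t³/μ) = 1.279×10^8 s.
Converting: 1.279×10^8 s ÷ 3.15576×10^7 s/year (365.25 × 86400) = 4.053 years.

t = 4.053 years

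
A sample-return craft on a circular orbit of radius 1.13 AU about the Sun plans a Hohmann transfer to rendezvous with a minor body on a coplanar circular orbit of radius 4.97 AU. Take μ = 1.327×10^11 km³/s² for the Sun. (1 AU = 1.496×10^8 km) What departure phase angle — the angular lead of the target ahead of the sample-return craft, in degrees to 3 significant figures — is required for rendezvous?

φ = 93.5°

In km: r₁ = 1.13 × 1.496×10^8 = 1.69048×10^8 km; r₂ = 4.97 × 1.496×10^8 = 7.43512×10^8 km.
Transfer-ellipse semi-major axis a_t = (r₁ + r₂)/2 = (1.69048×10^8 + 7.43512×10^8)/2 = 4.5628×10^8 km.
The half-period of the transfer ellipse is t = π√(a_t³/μ) = 8.4055×10^7 s.
Target angular speed ω₂ = √(μ/r₂³) = 1.7968×10^-8 rad/s.
Angle swept by the target during transfer: ω₂·t = 1.5103 rad = 86.53°.
Arrival is 180° from departure on the ellipse, so φ = 180° − 86.53° = 93.5°.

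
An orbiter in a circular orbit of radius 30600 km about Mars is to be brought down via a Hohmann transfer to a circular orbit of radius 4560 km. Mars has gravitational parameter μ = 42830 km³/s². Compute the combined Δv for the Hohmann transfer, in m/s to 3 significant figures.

Δv = 1560 m/s

Semi-major axis of the transfer orbit: a_t = (30600 + 4560)/2 = 17580 km.
Circular speed at r₁: v₁ = √(μ/r₁) = √(42830/30600) = 1.183 km/s.
Transfer-orbit speed at r₁ (v² = μ(2/r − 1/a)): v_a = √[μ(2/r₁ − 1/a_t)] = 0.6025 km/s.
First burn Δv₁ = |v_a − v₁| = 0.5805 km/s.
Circular speed at r₂: v₂ = √(μ/r₂) = 3.06473 km/s.
Transfer-orbit speed at r₂: v_p = √[μ(2/r₂ − 1/a_t)] = 4.04336 km/s.
Second burn Δv₂ = |v₂ − v_p| = 0.9786 km/s.
Δv = Δv₁ + Δv₂ = 0.5805 + 0.9786 = 1.559 km/s.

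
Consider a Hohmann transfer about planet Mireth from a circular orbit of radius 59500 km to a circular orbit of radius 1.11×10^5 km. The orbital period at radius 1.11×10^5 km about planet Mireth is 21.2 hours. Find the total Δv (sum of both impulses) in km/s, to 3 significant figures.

Δv = 3.26 km/s

From Kepler's third law T² = 4π²r³/μ at r = 1.11×10^5 km, T = 21.2 hours = 21.2 × 3600 s = 76320 s: μ = 4π²r³/T² = 9.26941×10^6 km³/s².
Transfer-ellipse semi-major axis a_t = (r₁ + r₂)/2 = (59500 + 1.110×10^5)/2 = 85250 km.
At r₁ the circular-orbit speed is v₁ = √(μ/r₁) = 12.4815 km/s.
Transfer-orbit speed at r₁ (vis-viva): v_p = √[μ(2/r₁ − 1/a_t)] = 14.2424 km/s.
First burn Δv₁ = |v_p − v₁| = 1.761 km/s.
At r₂, v₂ = √(μ/r₂) = 9.138 km/s.
Transfer-orbit speed at r₂: v_a = √[μ(2/r₂ − 1/a_t)] = 7.634 km/s.
Second burn Δv₂ = |v₂ − v_a| = 1.504 km/s.
Δv = Δv₁ + Δv₂ = 1.761 + 1.504 = 3.265 km/s.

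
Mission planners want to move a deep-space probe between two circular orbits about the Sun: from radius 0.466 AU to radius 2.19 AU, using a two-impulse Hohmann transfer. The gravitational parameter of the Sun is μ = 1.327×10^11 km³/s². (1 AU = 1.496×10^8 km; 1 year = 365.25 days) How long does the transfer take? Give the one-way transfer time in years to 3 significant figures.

In km: r₁ = 0.466 × 1.496×10^8 = 6.97136×10^7 km; r₂ = 2.19 × 1.496×10^8 = 3.27624×10^8 km.
Transfer-ellipse semi-major axis a_t = (r₁ + r₂)/2 = (6.97136×10^7 + 3.27624×10^8)/2 = 1.986688×10^8 km.
Half the transfer-orbit period gives t = π√(a_t³/μ) = 2.415×10^7 s.
Converting: 2.415×10^7 s ÷ 3.15576×10^7 s/year (365.25 × 86400) = 0.765 years.

t = 0.765 years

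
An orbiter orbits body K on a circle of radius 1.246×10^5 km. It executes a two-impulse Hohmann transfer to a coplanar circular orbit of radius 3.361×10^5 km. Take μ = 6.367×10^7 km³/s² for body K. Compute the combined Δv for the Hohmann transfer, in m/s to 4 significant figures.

Δv = 8341 m/s

Transfer-ellipse semi-major axis a_t = (r₁ + r₂)/2 = (1.246×10^5 + 3.361×10^5)/2 = 2.3035×10^5 km.
Circular speed at r₁: v₁ = √(μ/r₁) = √(6.367×10^7/1.246×10^5) = 22.61 km/s.
On the transfer ellipse at r₁, vis-viva equation gives v_p = √[μ(2/r₁ − 1/a_t)] = 27.31 km/s.
First burn Δv₁ = |v_p − v₁| = 4.700 km/s.
At r₂, v₂ = √(μ/r₂) = 13.764 km/s.
Transfer-orbit speed at r₂: v_a = √[μ(2/r₂ − 1/a_t)] = 10.123 km/s.
Second burn Δv₂ = |v₂ − v_a| = 3.641 km/s.
Δv = Δv₁ + Δv₂ = 4.700 + 3.641 = 8.341 km/s.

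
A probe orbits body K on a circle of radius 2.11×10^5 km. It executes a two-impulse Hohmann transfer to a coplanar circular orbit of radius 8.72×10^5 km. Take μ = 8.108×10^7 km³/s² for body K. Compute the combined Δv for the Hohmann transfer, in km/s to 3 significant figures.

Δv = 8.90 km/s

Semi-major axis of the transfer orbit: a_t = (2.110×10^5 + 8.720×10^5)/2 = 5.415×10^5 km.
Circular speed at r₁: v₁ = √(μ/r₁) = √(8.108×10^7/2.110×10^5) = 19.603 km/s.
Transfer-orbit speed at r₁ (v² = μ(2/r − 1/a)): v_p = √[μ(2/r₁ − 1/a_t)] = 24.876 km/s.
First burn Δv₁ = |v_p − v₁| = 5.273 km/s.
At r₂, v₂ = √(μ/r₂) = 9.64270 km/s.
Transfer-orbit speed at r₂: v_a = √[μ(2/r₂ − 1/a_t)] = 6.01923 km/s.
Second burn Δv₂ = |v₂ − v_a| = 3.623 km/s.
Δv = Δv₁ + Δv₂ = 5.273 + 3.623 = 8.896 km/s.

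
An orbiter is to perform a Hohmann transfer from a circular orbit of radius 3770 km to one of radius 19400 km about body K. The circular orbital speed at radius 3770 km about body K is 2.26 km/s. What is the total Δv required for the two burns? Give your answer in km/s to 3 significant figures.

Δv = 1.09 km/s

From the circular-orbit relation v² = μ/r at r = 3770 km: μ = v²r = (2.26)² × 3770 = 19255.7 km³/s².
The Hohmann ellipse has a_t = (r₁ + r₂)/2 = 11585 km.
At r₁ the circular-orbit speed is v₁ = √(μ/r₁) = 2.26000 km/s.
On the transfer ellipse at r₁, vis-viva gives v_p = √[μ(2/r₁ − 1/a_t)] = 2.92457 km/s.
First burn Δv₁ = |v_p − v₁| = 0.66457 km/s.
At r₂, v₂ = √(μ/r₂) = 0.99627 km/s.
Transfer-orbit speed at r₂: v_a = √[μ(2/r₂ − 1/a_t)] = 0.56833 km/s.
Second burn Δv₂ = |v₂ − v_a| = 0.42794 km/s.
Δv = Δv₁ + Δv₂ = 0.66457 + 0.42794 = 1.093 km/s.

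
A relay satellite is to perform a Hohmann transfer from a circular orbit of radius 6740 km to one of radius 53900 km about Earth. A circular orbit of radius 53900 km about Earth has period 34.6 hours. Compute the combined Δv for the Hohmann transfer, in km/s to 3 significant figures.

From Kepler's third law T² = 4π²r³/μ at r = 53900 km, T = 34.6 hours = 34.6 × 3600 s = 1.2456×10^5 s: μ = 4π²r³/T² = 3.98445×10^5 km³/s².
Semi-major axis of the transfer orbit: a_t = (6740 + 53900)/2 = 30320 km.
Circular speed at r₁: v₁ = √(μ/r₁) = √(3.98445×10^5/6740) = 7.68873 km/s.
Transfer-orbit speed at r₁ (vis-viva equation): v_p = √[μ(2/r₁ − 1/a_t)] = 10.2514 km/s.
First burn Δv₁ = |v_p − v₁| = 2.563 km/s.
At r₂, v₂ = √(μ/r₂) = 2.719 km/s.
Transfer-orbit speed at r₂: v_a = √[μ(2/r₂ − 1/a_t)] = 1.282 km/s.
Second burn Δv₂ = |v₂ − v_a| = 1.437 km/s.
Δv = Δv₁ + Δv₂ = 2.563 + 1.437 = 4.000 km/s.

Δv = 4.00 km/s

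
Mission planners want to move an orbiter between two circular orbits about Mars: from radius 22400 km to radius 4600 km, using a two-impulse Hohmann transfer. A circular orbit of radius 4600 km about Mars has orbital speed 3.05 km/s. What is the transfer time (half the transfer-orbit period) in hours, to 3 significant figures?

From the circular-orbit relation v² = μ/r at r = 4600 km: μ = v²r = (3.05)² × 4600 = 42791.5 km³/s².
Transfer-ellipse semi-major axis a_t = (r₁ + r₂)/2 = (22400 + 4600)/2 = 13500 km.
Transfer time t = π√(a_t³/μ) = π√((13500)³ / 42791.5) = 23820 s.
Converting: 23820 s ÷ 3600 s/hour = 6.62 hours.

t = 6.62 hours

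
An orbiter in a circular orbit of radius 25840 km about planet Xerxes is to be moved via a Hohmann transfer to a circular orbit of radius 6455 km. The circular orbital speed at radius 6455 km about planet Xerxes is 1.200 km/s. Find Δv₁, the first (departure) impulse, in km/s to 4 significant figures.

From the circular-orbit relation v² = μ/r at r = 6455 km: μ = v²r = (1.200)² × 6455 = 9295.20 km³/s².
The Hohmann ellipse has a_t = (r₁ + r₂)/2 = 16147.5 km.
Circular speed at r = 25840 km: v_c = √(μ/r) = 0.5998 km/s.
Vis-viva on the transfer ellipse at r = 25840 km gives v_t = √[μ(2/r − 1/a_t)] = 0.3792 km/s.
Δv₁ = |v_t − v_c| = |0.3792 − 0.5998| = 0.2206 km/s.

Δv₁ = 0.2206 km/s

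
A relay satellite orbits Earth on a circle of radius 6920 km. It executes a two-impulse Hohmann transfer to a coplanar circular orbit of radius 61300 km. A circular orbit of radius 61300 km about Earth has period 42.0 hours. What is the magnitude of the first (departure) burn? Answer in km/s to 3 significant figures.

Δv₁ = 2.58 km/s

From Kepler's third law T² = 4π²r³/μ at r = 61300 km, T = 42.0 hours = 42.0 × 3600 s = 1.512×10^5 s: μ = 4π²r³/T² = 3.97775×10^5 km³/s².
Semi-major axis of the transfer orbit: a_t = (6920 + 61300)/2 = 34110 km.
Circular speed at r = 6920 km: v_c = √(μ/r) = 7.5817 km/s.
Vis-viva on the transfer ellipse at r = 6920 km gives v_t = √[μ(2/r − 1/a_t)] = 10.164 km/s.
Δv₁ = |v_t − v_c| = |10.164 − 7.5817| = 2.582 km/s.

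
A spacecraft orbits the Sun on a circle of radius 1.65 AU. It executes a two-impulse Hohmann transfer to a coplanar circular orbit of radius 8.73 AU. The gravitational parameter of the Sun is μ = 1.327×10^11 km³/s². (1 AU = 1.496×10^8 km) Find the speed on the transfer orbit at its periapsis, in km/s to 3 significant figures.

v = 30.1 km/s

In km: r₁ = 1.65 × 1.496×10^8 = 2.4684×10^8 km; r₂ = 8.73 × 1.496×10^8 = 1.306008×10^9 km.
Transfer-ellipse semi-major axis a_t = (r₁ + r₂)/2 = (2.4684×10^8 + 1.306008×10^9)/2 = 7.76424×10^8 km.
The periapsis of the transfer ellipse is at r = 2.4684×10^8 km.
Vis-viva: v = √[μ(2/r − 1/a_t)] = √[1.327×10^11 × (2/2.4684×10^8 − 1/7.76424×10^8)] = 30.07 km/s.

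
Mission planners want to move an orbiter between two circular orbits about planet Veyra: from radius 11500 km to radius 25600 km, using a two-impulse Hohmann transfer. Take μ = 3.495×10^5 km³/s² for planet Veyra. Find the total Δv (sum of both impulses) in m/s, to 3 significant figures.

Δv = 1750 m/s

Semi-major axis of the transfer orbit: a_t = (11500 + 25600)/2 = 18550 km.
At r₁ the circular-orbit speed is v₁ = √(μ/r₁) = 5.5128 km/s.
On the transfer ellipse at r₁, vis-viva equation gives v_p = √[μ(2/r₁ − 1/a_t)] = 6.4762 km/s.
First burn Δv₁ = |v_p − v₁| = 0.9634 km/s.
Circular speed at r₂: v₂ = √(μ/r₂) = 3.6949 km/s.
Transfer-orbit speed at r₂: v_a = √[μ(2/r₂ − 1/a_t)] = 2.9092 km/s.
Second burn Δv₂ = |v₂ − v_a| = 0.7857 km/s.
Δv = Δv₁ + Δv₂ = 0.9634 + 0.7857 = 1.749 km/s.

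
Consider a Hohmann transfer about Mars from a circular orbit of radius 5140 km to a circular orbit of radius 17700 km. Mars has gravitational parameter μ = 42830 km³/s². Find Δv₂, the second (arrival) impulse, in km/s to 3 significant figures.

Semi-major axis of the transfer orbit: a_t = (5140 + 17700)/2 = 11420 km.
Circular speed at r = 17700 km: v_c = √(μ/r) = 1.556 km/s.
Vis-viva on the transfer ellipse at r = 17700 km gives v_t = √[μ(2/r − 1/a_t)] = 1.044 km/s.
Δv₂ = |v_t − v_c| = |1.044 − 1.556| = 0.5120 km/s.

Δv₂ = 0.512 km/s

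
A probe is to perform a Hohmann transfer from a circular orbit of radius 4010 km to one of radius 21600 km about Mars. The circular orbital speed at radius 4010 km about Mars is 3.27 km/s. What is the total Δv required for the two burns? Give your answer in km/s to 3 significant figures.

From the circular-orbit relation v² = μ/r at r = 4010 km: μ = v²r = (3.27)² × 4010 = 42878.5 km³/s².
The Hohmann ellipse has a_t = (r₁ + r₂)/2 = 12805 km.
At r₁ the circular-orbit speed is v₁ = √(μ/r₁) = 3.27000 km/s.
Transfer-orbit speed at r₁ (v² = μ(2/r − 1/a)): v_p = √[μ(2/r₁ − 1/a_t)] = 4.24703 km/s.
First burn Δv₁ = |v_p − v₁| = 0.97703 km/s.
Circular speed at r₂: v₂ = √(μ/r₂) = 1.40894 km/s.
Transfer-orbit speed at r₂: v_a = √[μ(2/r₂ − 1/a_t)] = 0.788452 km/s.
Second burn Δv₂ = |v₂ − v_a| = 0.62049 km/s.
Total Δv = Δv₁ + Δv₂ = 1.598 km/s.

Δv = 1.60 km/s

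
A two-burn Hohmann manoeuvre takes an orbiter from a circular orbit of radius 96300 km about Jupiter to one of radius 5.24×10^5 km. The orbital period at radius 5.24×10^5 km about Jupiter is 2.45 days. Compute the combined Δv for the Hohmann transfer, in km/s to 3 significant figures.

Δv = 17.8 km/s

From Kepler's third law T² = 4π²r³/μ at r = 5.24×10^5 km, T = 2.45 days = 2.45 × 86400 s = 2.1168×10^5 s: μ = 4π²r³/T² = 1.26763×10^8 km³/s².
Semi-major axis of the transfer orbit: a_t = (96300 + 5.240×10^5)/2 = 3.1015×10^5 km.
At r₁ the circular-orbit speed is v₁ = √(μ/r₁) = 36.281 km/s.
Transfer-orbit speed at r₁ (vis-viva): v_p = √[μ(2/r₁ − 1/a_t)] = 47.159 km/s.
First burn Δv₁ = |v_p − v₁| = 10.878 km/s.
Circular speed at r₂: v₂ = √(μ/r₂) = 15.5536 km/s.
Transfer-orbit speed at r₂: v_a = √[μ(2/r₂ − 1/a_t)] = 8.66680 km/s.
Second burn Δv₂ = |v₂ − v_a| = 6.8868 km/s.
Total Δv = Δv₁ + Δv₂ = 17.76 km/s.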